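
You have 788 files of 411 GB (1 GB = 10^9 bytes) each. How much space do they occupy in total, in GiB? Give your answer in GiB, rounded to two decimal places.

301,625.58 GiB

Total = 788 × 411 GB = 323,868 GB
= 323,868 × 1,000,000,000 bytes = 323,868,000,000,000 bytes
1 GiB = 1,073,741,824 bytes
323,868,000,000,000 / 1,073,741,824 = 301,625.58 GiB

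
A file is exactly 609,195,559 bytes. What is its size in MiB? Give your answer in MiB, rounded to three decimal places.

580.974 MiB

609,195,559 bytes given.
1 MiB = 1,048,576 bytes
609,195,559 / 1,048,576 = 580.974 MiB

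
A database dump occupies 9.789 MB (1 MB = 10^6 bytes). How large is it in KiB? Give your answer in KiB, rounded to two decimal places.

9,559.57 KiB

9.789 MB = 9.789 × 10^6 bytes = 9,789,000 bytes
1 KiB = 1,024 bytes
9,789,000 / 1,024 = 9,559.57 KiB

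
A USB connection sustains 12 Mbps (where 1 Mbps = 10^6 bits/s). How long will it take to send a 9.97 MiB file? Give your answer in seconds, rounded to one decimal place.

9.97 MiB = 10,454,302.72 bytes = 83,634,421.76 bits
12 Mbps = 12,000,000 bits/s
time = 83,634,421.76 / 12,000,000 = 7.0 s

7.0 seconds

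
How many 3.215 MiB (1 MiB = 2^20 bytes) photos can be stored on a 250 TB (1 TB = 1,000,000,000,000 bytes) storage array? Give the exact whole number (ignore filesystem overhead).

Capacity: 250 TB = 250,000,000,000,000 bytes
Per item: 3.215 MiB = 3,371,171.84 bytes
⌊250,000,000,000,000 / 3,371,171.84⌋ = 74,158,189

74,158,189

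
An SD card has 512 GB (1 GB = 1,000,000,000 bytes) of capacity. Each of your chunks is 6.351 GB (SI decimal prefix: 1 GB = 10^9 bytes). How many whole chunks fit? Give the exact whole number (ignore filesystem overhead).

Capacity: 512 GB = 512,000,000,000 bytes
Per item: 6.351 GB = 6,351,000,000 bytes
⌊512,000,000,000 / 6,351,000,000⌋ = 80

80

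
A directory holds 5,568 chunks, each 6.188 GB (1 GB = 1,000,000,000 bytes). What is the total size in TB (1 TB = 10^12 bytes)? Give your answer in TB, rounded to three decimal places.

Total = 5,568 × 6.188 GB = 34454.784 GB
= 34454.784 × 1,000,000,000 bytes = 34,454,784,000,000 bytes
1 TB = 1,000,000,000,000 bytes
34,454,784,000,000 / 1,000,000,000,000 = 34.455 TB

34.455 TB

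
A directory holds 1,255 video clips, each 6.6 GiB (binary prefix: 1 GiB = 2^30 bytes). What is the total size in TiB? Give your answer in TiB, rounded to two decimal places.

8.09 TiB

Total = 1,255 × 6.6 GiB = 8283 GiB
= 8283 × 1,073,741,824 bytes = 8,893,803,528,192 bytes
1 TiB = 1,099,511,627,776 bytes
8,893,803,528,192 / 1,099,511,627,776 = 8.09 TiB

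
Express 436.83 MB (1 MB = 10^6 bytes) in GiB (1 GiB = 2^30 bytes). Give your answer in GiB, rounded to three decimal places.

436.83 MB = 436.83 × 10^6 bytes = 436,830,000 bytes
1 GiB = 2^30 bytes = 1,073,741,824 bytes
436,830,000 / 1,073,741,824 = 0.407 GiB

0.407 GiB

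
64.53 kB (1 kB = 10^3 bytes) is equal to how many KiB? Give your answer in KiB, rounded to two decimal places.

64.53 kB = 64.53 × 10^3 bytes = 64,530 bytes
1 KiB = 1,024 bytes
64,530 / 1,024 = 63.02 KiB

63.02 KiB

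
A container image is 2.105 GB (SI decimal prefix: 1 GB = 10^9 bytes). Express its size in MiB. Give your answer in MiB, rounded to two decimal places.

2.105 GB = 2.105 × 10^9 bytes = 2,105,000,000 bytes
1 MiB = 2^20 bytes = 1,048,576 bytes
2,105,000,000 / 1,048,576 = 2,007.48 MiB

2,007.48 MiB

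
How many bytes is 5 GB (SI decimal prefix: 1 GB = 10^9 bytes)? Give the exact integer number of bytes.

5,000,000,000 bytes

5 × 1,000,000,000 = 5,000,000,000 bytes  (1 GB = 10^9 bytes)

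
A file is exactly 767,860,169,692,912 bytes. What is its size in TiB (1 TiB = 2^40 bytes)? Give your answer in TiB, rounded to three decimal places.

767,860,169,692,912 bytes given.
1 TiB = 2^40 bytes = 1,099,511,627,776 bytes
767,860,169,692,912 / 1,099,511,627,776 = 698.365 TiB

698.365 TiB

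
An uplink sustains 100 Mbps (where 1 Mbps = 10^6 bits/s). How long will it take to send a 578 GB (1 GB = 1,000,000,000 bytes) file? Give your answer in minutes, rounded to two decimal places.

578 GB = 578,000,000,000 bytes = 4,624,000,000,000 bits
100 Mbps = 100,000,000 bits/s
time = 4,624,000,000,000 / 100,000,000 = 46,240.000 s
46,240.000 s / 60 = 770.67 minutes

770.67 minutes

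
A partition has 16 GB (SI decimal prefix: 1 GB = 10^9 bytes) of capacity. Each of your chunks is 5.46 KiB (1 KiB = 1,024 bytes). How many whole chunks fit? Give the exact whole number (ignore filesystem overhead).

2,861,721

Capacity: 16 GB = 16,000,000,000 bytes
Per item: 5.46 KiB = 5,591.04 bytes
⌊16,000,000,000 / 5,591.04⌋ = 2,861,721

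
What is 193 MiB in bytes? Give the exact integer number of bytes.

202,375,168 bytes

193 × 1,048,576 = 202,375,168 bytes  (1 MiB = 2^20 bytes)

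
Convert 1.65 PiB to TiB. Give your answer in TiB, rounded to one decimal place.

1,689.6 TiB

1.65 PiB × 1,125,899,906,842,624 bytes/PiB = 1,857,734,846,290,329.6 bytes
1 TiB = 1,099,511,627,776 bytes
1,857,734,846,290,329.6 / 1,099,511,627,776 = 1,689.6 TiB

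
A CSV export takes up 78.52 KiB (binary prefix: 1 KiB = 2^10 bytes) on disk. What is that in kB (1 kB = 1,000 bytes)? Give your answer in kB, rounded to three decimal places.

80.404 kB

78.52 KiB = 78.52 × 2^10 bytes = 80,404.48 bytes
1 kB = 10^3 bytes = 1,000 bytes
80,404.48 / 1,000 = 80.404 kB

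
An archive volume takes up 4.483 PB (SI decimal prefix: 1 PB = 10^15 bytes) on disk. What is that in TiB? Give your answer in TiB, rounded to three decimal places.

4,077.265 TiB

4.483 PB × 1,000,000,000,000,000 bytes/PB = 4,483,000,000,000,000 bytes
1 TiB = 1,099,511,627,776 bytes
4,483,000,000,000,000 / 1,099,511,627,776 = 4,077.265 TiB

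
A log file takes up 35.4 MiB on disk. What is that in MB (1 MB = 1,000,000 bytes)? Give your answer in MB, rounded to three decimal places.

37.120 MB

35.4 MiB = 35.4 × 2^20 bytes = 37,119,590.4 bytes
1 MB = 10^6 bytes = 1,000,000 bytes
37,119,590.4 / 1,000,000 = 37.120 MB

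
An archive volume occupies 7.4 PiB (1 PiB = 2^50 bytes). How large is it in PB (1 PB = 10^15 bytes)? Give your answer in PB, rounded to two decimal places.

7.4 PiB = 7.4 × 2^50 bytes = 8,331,659,310,635,417.6 bytes
1 PB = 1,000,000,000,000,000 bytes
8,331,659,310,635,417.6 / 1,000,000,000,000,000 = 8.33 PB

8.33 PB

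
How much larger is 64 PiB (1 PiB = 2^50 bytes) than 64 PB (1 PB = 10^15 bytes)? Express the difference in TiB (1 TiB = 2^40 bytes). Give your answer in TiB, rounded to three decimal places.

64 PiB = 64 × 1,125,899,906,842,624 = 72,057,594,037,927,936 bytes
64 PB = 64 × 1,000,000,000,000,000 = 64,000,000,000,000,000 bytes
difference = 8,057,594,037,927,936 bytes
8,057,594,037,927,936 / 1,099,511,627,776 = 7,328.339 TiB

7,328.339 TiB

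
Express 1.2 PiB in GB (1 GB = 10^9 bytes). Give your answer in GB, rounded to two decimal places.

1,351,079.89 GB

1.2 PiB × 1,125,899,906,842,624 bytes/PiB = 1,351,079,888,211,148.8 bytes
1 GB = 10^9 bytes = 1,000,000,000 bytes
1,351,079,888,211,148.8 / 1,000,000,000 = 1,351,079.89 GB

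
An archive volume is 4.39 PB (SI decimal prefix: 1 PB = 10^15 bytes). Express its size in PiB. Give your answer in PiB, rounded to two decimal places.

3.90 PiB

4.39 PB × 1,000,000,000,000,000 bytes/PB = 4,390,000,000,000,000 bytes
1 PiB = 1,125,899,906,842,624 bytes
4,390,000,000,000,000 / 1,125,899,906,842,624 = 3.90 PiB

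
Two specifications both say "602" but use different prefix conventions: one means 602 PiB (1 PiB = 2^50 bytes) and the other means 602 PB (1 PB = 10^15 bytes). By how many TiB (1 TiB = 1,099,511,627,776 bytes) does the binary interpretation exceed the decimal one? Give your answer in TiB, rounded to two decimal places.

602 PiB = 602 × 1,125,899,906,842,624 = 677,791,743,919,259,648 bytes
602 PB = 602 × 1,000,000,000,000,000 = 602,000,000,000,000,000 bytes
difference = 75,791,743,919,259,648 bytes
75,791,743,919,259,648 / 1,099,511,627,776 = 68,932.19 TiB

68,932.19 TiB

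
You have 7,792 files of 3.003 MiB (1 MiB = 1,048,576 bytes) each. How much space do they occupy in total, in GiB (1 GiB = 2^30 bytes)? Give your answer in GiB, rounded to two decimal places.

22.85 GiB

Total = 7,792 × 3.003 MiB = 23399.376 MiB
= 23399.376 × 1,048,576 bytes = 24,536,024,088.576 bytes
1 GiB = 1,073,741,824 bytes
24,536,024,088.576 / 1,073,741,824 = 22.85 GiB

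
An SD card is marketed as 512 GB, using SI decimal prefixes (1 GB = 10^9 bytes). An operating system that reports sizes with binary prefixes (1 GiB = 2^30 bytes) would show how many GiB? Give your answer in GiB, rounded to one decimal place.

512 GB = 512 × 10^9 bytes = 512,000,000,000 bytes
1 GiB = 1,073,741,824 bytes
512,000,000,000 / 1,073,741,824 = 476.8 GiB

476.8 GiB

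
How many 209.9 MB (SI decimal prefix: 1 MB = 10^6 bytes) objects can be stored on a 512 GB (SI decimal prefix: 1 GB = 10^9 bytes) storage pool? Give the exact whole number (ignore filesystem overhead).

Capacity: 512 GB = 512,000,000,000 bytes
Per item: 209.9 MB = 209,900,000 bytes
⌊512,000,000,000 / 209,900,000⌋ = 2,439

2,439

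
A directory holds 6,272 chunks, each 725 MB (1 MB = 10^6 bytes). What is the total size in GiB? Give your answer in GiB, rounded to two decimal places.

4,234.91 GiB

Total = 6,272 × 725 MB = 4,547,200 MB
= 4,547,200 × 1,000,000 bytes = 4,547,200,000,000 bytes
1 GiB = 1,073,741,824 bytes
4,547,200,000,000 / 1,073,741,824 = 4,234.91 GiB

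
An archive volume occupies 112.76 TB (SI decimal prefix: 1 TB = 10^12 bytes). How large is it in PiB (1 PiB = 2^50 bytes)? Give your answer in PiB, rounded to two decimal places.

0.10 PiB

112.76 TB × 1,000,000,000,000 bytes/TB = 112,760,000,000,000 bytes
1 PiB = 1,125,899,906,842,624 bytes
112,760,000,000,000 / 1,125,899,906,842,624 = 0.10 PiB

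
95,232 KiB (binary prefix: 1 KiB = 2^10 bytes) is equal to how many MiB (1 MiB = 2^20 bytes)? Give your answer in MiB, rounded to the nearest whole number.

95,232 KiB = 95,232 × 2^10 bytes = 97,517,568 bytes
1 MiB = 2^20 bytes = 1,048,576 bytes
97,517,568 / 1,048,576 = 93 MiB

93 MiB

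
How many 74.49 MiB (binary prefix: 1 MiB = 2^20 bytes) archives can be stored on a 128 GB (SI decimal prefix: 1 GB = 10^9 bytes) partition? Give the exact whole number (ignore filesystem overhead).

Capacity: 128 GB = 128,000,000,000 bytes
Per item: 74.49 MiB = 78,108,426.24 bytes
⌊128,000,000,000 / 78,108,426.24⌋ = 1,638

1,638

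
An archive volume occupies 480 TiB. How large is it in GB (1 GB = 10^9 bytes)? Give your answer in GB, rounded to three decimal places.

527,765.581 GB

480 TiB × 1,099,511,627,776 bytes/TiB = 527,765,581,332,480 bytes
1 GB = 1,000,000,000 bytes
527,765,581,332,480 / 1,000,000,000 = 527,765.581 GB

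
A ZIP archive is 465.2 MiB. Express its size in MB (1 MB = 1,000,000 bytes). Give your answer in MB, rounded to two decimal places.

487.80 MB

465.2 MiB × 1,048,576 bytes/MiB = 487,797,555.2 bytes
1 MB = 1,000,000 bytes
487,797,555.2 / 1,000,000 = 487.80 MB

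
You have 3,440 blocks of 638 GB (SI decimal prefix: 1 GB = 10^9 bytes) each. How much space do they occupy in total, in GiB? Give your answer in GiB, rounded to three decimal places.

Total = 3,440 × 638 GB = 2,194,720 GB
= 2,194,720 × 1,000,000,000 bytes = 2,194,720,000,000,000 bytes
1 GiB = 1,073,741,824 bytes
2,194,720,000,000,000 / 1,073,741,824 = 2,043,992.281 GiB

2,043,992.281 GiB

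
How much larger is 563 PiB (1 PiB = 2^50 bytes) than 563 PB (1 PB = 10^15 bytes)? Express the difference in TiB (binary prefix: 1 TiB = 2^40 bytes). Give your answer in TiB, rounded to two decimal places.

64,466.48 TiB

563 PiB = 563 × 1,125,899,906,842,624 = 633,881,647,552,397,312 bytes
563 PB = 563 × 1,000,000,000,000,000 = 563,000,000,000,000,000 bytes
difference = 70,881,647,552,397,312 bytes
70,881,647,552,397,312 / 1,099,511,627,776 = 64,466.48 TiB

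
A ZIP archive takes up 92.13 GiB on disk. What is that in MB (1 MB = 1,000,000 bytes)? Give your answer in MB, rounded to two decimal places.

92.13 GiB × 1,073,741,824 bytes/GiB = 98,923,834,245.12 bytes
1 MB = 10^6 bytes = 1,000,000 bytes
98,923,834,245.12 / 1,000,000 = 98,923.83 MB

98,923.83 MB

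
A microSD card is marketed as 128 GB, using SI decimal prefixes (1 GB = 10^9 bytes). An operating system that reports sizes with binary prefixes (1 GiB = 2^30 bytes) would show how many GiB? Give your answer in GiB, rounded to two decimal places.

119.21 GiB

128 GB = 128 × 10^9 bytes = 128,000,000,000 bytes
1 GiB = 1,073,741,824 bytes
128,000,000,000 / 1,073,741,824 = 119.21 GiB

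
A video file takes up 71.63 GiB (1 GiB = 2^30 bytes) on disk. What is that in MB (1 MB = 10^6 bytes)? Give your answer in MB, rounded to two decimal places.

71.63 GiB × 1,073,741,824 bytes/GiB = 76,912,126,853.12 bytes
1 MB = 10^6 bytes = 1,000,000 bytes
76,912,126,853.12 / 1,000,000 = 76,912.13 MB

76,912.13 MB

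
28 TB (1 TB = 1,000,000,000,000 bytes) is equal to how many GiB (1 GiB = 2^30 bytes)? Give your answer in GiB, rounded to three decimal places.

26,077.032 GiB

28 TB = 28 × 10^12 bytes = 28,000,000,000,000 bytes
1 GiB = 1,073,741,824 bytes
28,000,000,000,000 / 1,073,741,824 = 26,077.032 GiB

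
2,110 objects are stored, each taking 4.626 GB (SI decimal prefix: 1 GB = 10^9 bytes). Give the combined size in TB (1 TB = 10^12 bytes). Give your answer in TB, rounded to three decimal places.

9.761 TB

Total = 2,110 × 4.626 GB = 9760.86 GB
= 9760.86 × 1,000,000,000 bytes = 9,760,860,000,000 bytes
1 TB = 1,000,000,000,000 bytes
9,760,860,000,000 / 1,000,000,000,000 = 9.761 TB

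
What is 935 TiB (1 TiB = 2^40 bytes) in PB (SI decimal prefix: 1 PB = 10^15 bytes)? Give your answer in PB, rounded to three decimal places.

935 TiB = 935 × 2^40 bytes = 1,028,043,371,970,560 bytes
1 PB = 1,000,000,000,000,000 bytes
1,028,043,371,970,560 / 1,000,000,000,000,000 = 1.028 PB

1.028 PB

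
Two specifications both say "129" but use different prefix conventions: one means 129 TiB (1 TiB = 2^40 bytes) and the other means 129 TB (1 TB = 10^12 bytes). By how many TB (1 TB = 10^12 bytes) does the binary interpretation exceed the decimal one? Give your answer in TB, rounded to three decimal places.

12.837 TB

129 TiB = 129 × 1,099,511,627,776 = 141,836,999,983,104 bytes
129 TB = 129 × 1,000,000,000,000 = 129,000,000,000,000 bytes
difference = 12,836,999,983,104 bytes
12,836,999,983,104 / 1,000,000,000,000 = 12.837 TB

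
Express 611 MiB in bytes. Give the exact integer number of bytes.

640,679,936 bytes

611 × 1,048,576 = 640,679,936 bytes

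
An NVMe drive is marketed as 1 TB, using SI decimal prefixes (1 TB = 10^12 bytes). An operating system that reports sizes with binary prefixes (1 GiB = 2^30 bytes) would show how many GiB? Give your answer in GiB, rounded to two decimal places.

931.32 GiB

1 TB × 1,000,000,000,000 bytes/TB = 1,000,000,000,000 bytes
1 GiB = 1,073,741,824 bytes
1,000,000,000,000 / 1,073,741,824 = 931.32 GiB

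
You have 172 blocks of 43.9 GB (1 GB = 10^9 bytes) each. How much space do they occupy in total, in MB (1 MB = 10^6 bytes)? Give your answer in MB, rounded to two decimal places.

7,550,800.00 MB

Total = 172 × 43.9 GB = 7550.8 GB
= 7550.8 × 1,000,000,000 bytes = 7,550,800,000,000 bytes
1 MB = 1,000,000 bytes
7,550,800,000,000 / 1,000,000 = 7,550,800.00 MB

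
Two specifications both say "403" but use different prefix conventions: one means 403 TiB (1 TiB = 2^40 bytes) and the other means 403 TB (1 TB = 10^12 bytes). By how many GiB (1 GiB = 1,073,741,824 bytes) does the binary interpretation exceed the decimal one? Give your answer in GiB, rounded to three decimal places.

37,349.002 GiB

403 TiB = 403 × 1,099,511,627,776 = 443,103,185,993,728 bytes
403 TB = 403 × 1,000,000,000,000 = 403,000,000,000,000 bytes
difference = 40,103,185,993,728 bytes
40,103,185,993,728 / 1,073,741,824 = 37,349.002 GiB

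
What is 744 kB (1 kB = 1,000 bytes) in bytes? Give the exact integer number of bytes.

744 × 1,000 = 744,000 bytes

744,000 bytes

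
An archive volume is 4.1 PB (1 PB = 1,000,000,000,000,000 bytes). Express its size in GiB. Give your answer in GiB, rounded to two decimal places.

4.1 PB = 4.1 × 10^15 bytes = 4,100,000,000,000,000 bytes
1 GiB = 2^30 bytes = 1,073,741,824 bytes
4,100,000,000,000,000 / 1,073,741,824 = 3,818,422.56 GiB

3,818,422.56 GiB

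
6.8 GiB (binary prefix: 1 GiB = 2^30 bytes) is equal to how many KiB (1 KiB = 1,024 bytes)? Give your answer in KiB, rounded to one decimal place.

7,130,316.8 KiB

6.8 GiB × 1,073,741,824 bytes/GiB = 7,301,444,403.2 bytes
1 KiB = 1,024 bytes
7,301,444,403.2 / 1,024 = 7,130,316.8 KiB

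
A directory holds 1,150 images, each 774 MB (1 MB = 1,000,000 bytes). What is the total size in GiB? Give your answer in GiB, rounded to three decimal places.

Total = 1,150 × 774 MB = 890,100 MB
= 890,100 × 1,000,000 bytes = 890,100,000,000 bytes
1 GiB = 1,073,741,824 bytes
890,100,000,000 / 1,073,741,824 = 828.970 GiB

828.970 GiB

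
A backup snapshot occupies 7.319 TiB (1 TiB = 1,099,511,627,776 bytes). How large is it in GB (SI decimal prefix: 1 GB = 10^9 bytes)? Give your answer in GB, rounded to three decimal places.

8,047.326 GB

7.319 TiB × 1,099,511,627,776 bytes/TiB = 8,047,325,603,692.544 bytes
1 GB = 10^9 bytes = 1,000,000,000 bytes
8,047,325,603,692.544 / 1,000,000,000 = 8,047.326 GB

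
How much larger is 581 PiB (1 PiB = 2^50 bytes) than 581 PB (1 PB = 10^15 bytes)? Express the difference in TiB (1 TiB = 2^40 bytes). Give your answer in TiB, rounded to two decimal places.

581 PiB = 581 × 1,125,899,906,842,624 = 654,147,845,875,564,544 bytes
581 PB = 581 × 1,000,000,000,000,000 = 581,000,000,000,000,000 bytes
difference = 73,147,845,875,564,544 bytes
73,147,845,875,564,544 / 1,099,511,627,776 = 66,527.58 TiB

66,527.58 TiB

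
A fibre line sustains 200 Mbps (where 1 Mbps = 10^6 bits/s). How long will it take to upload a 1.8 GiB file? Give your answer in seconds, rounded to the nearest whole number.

1.8 GiB = 1,932,735,283.2 bytes = 15,461,882,265.6 bits
200 Mbps = 200,000,000 bits/s
time = 15,461,882,265.6 / 200,000,000 = 77 s

77 seconds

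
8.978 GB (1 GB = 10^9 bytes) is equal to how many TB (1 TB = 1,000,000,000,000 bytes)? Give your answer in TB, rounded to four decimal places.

0.0090 TB

8.978 GB = 8.978 × 10^9 bytes = 8,978,000,000 bytes
1 TB = 1,000,000,000,000 bytes
8,978,000,000 / 1,000,000,000,000 = 0.0090 TB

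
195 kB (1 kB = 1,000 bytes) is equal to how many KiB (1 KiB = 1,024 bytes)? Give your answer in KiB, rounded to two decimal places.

190.43 KiB

195 kB × 1,000 bytes/kB = 195,000 bytes
1 KiB = 1,024 bytes
195,000 / 1,024 = 190.43 KiB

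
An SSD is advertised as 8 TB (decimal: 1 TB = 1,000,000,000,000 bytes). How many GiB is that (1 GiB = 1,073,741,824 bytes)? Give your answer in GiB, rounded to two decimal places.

8 TB × 1,000,000,000,000 bytes/TB = 8,000,000,000,000 bytes
1 GiB = 2^30 bytes = 1,073,741,824 bytes
8,000,000,000,000 / 1,073,741,824 = 7,450.58 GiB

7,450.58 GiB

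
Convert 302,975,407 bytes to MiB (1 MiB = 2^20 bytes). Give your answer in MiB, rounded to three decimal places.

288.940 MiB

302,975,407 bytes given.
1 MiB = 2^20 bytes = 1,048,576 bytes
302,975,407 / 1,048,576 = 288.940 MiB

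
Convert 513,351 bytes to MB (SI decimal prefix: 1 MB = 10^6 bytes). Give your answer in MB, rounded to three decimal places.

0.513 MB

513,351 bytes given.
1 MB = 10^6 bytes = 1,000,000 bytes
513,351 / 1,000,000 = 0.513 MB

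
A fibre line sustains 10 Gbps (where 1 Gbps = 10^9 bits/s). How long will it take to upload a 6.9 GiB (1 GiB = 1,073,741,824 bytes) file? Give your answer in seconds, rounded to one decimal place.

6.9 GiB = 7,408,818,585.6 bytes = 59,270,548,684.8 bits
10 Gbps = 10,000,000,000 bits/s
time = 59,270,548,684.8 / 10,000,000,000 = 5.9 s

5.9 seconds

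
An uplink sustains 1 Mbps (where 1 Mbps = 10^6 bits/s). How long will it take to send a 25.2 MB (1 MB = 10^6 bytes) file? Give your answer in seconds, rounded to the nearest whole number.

25.2 MB = 25,200,000 bytes = 201,600,000 bits
1 Mbps = 1,000,000 bits/s
time = 201,600,000 / 1,000,000 = 202 s

202 seconds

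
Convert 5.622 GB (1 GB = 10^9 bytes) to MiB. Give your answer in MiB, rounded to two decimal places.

5.622 GB × 1,000,000,000 bytes/GB = 5,622,000,000 bytes
1 MiB = 2^20 bytes = 1,048,576 bytes
5,622,000,000 / 1,048,576 = 5,361.56 MiB

5,361.56 MiB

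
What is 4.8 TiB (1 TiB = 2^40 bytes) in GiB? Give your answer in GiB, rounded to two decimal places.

4,915.20 GiB

4.8 TiB × 1,099,511,627,776 bytes/TiB = 5,277,655,813,324.8 bytes
1 GiB = 2^30 bytes = 1,073,741,824 bytes
5,277,655,813,324.8 / 1,073,741,824 = 4,915.20 GiB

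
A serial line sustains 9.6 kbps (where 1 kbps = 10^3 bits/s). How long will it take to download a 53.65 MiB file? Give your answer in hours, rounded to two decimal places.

13.02 hours

53.65 MiB = 56,256,102.4 bytes = 450,048,819.2 bits
9.6 kbps = 9,600 bits/s
time = 450,048,819.2 / 9,600 = 46,880.0853 s
46,880.0853 s / 3600 = 13.02 hours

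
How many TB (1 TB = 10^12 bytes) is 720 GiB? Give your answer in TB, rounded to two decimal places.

0.77 TB

720 GiB × 1,073,741,824 bytes/GiB = 773,094,113,280 bytes
1 TB = 10^12 bytes = 1,000,000,000,000 bytes
773,094,113,280 / 1,000,000,000,000 = 0.77 TB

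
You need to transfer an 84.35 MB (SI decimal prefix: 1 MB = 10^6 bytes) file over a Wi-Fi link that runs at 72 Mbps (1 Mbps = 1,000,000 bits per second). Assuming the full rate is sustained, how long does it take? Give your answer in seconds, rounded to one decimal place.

9.4 seconds

84.35 MB = 84,350,000 bytes = 674,800,000 bits
72 Mbps = 72,000,000 bits/s
time = 674,800,000 / 72,000,000 = 9.4 s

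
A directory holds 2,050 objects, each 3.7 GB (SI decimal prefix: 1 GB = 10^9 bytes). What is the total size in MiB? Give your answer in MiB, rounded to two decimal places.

Total = 2,050 × 3.7 GB = 7585 GB
= 7585 × 1,000,000,000 bytes = 7,585,000,000,000 bytes
1 MiB = 1,048,576 bytes
7,585,000,000,000 / 1,048,576 = 7,233,619.69 MiB

7,233,619.69 MiB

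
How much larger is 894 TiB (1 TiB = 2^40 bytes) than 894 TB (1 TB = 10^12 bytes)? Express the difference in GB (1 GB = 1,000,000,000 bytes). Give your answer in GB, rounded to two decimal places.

894 TiB = 894 × 1,099,511,627,776 = 982,963,395,231,744 bytes
894 TB = 894 × 1,000,000,000,000 = 894,000,000,000,000 bytes
difference = 88,963,395,231,744 bytes
88,963,395,231,744 / 1,000,000,000 = 88,963.40 GB

88,963.40 GB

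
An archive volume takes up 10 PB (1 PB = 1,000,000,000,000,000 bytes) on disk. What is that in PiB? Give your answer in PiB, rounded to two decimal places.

8.88 PiB

10 PB = 10 × 10^15 bytes = 10,000,000,000,000,000 bytes
1 PiB = 2^50 bytes = 1,125,899,906,842,624 bytes
10,000,000,000,000,000 / 1,125,899,906,842,624 = 8.88 PiB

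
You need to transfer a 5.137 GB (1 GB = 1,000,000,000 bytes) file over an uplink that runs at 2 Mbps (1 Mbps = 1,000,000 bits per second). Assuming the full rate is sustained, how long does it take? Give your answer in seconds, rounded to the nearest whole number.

20,548 seconds

5.137 GB = 5,137,000,000 bytes = 41,096,000,000 bits
2 Mbps = 2,000,000 bits/s
time = 41,096,000,000 / 2,000,000 = 20,548 s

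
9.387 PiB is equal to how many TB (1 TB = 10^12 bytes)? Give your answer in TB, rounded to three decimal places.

9.387 PiB × 1,125,899,906,842,624 bytes/PiB = 10,568,822,425,531,711.488 bytes
1 TB = 10^12 bytes = 1,000,000,000,000 bytes
10,568,822,425,531,711.488 / 1,000,000,000,000 = 10,568.822 TB

10,568.822 TB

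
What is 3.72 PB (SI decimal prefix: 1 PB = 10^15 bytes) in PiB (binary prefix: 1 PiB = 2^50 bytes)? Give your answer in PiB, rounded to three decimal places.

3.72 PB × 1,000,000,000,000,000 bytes/PB = 3,720,000,000,000,000 bytes
1 PiB = 2^50 bytes = 1,125,899,906,842,624 bytes
3,720,000,000,000,000 / 1,125,899,906,842,624 = 3.304 PiB

3.304 PiB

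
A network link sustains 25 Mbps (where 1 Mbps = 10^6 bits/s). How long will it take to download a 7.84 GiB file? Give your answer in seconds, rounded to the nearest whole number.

7.84 GiB = 8,418,135,900.16 bytes = 67,345,087,201.28 bits
25 Mbps = 25,000,000 bits/s
time = 67,345,087,201.28 / 25,000,000 = 2,694 s

2,694 seconds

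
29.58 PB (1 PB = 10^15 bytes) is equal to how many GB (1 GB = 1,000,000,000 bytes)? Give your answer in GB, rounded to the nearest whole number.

29.58 PB = 29.58 × 10^15 bytes = 29,580,000,000,000,000 bytes
1 GB = 10^9 bytes = 1,000,000,000 bytes
29,580,000,000,000,000 / 1,000,000,000 = 29,580,000 GB

29,580,000 GB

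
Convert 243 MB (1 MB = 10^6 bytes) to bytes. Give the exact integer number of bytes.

243 × 1,000,000 = 243,000,000 bytes

243,000,000 bytes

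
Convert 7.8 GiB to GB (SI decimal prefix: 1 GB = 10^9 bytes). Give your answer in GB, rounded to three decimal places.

7.8 GiB = 7.8 × 2^30 bytes = 8,375,186,227.2 bytes
1 GB = 10^9 bytes = 1,000,000,000 bytes
8,375,186,227.2 / 1,000,000,000 = 8.375 GB

8.375 GB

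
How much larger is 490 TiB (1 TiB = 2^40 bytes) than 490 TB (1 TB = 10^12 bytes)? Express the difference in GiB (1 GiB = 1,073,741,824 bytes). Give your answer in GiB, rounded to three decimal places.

490 TiB = 490 × 1,099,511,627,776 = 538,760,697,610,240 bytes
490 TB = 490 × 1,000,000,000,000 = 490,000,000,000,000 bytes
difference = 48,760,697,610,240 bytes
48,760,697,610,240 / 1,073,741,824 = 45,411.938 GiB

45,411.938 GiB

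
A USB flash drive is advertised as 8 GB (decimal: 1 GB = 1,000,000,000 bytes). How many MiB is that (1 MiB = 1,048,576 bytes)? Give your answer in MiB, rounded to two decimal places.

8 GB = 8 × 10^9 bytes = 8,000,000,000 bytes
1 MiB = 2^20 bytes = 1,048,576 bytes
8,000,000,000 / 1,048,576 = 7,629.39 MiB

7,629.39 MiB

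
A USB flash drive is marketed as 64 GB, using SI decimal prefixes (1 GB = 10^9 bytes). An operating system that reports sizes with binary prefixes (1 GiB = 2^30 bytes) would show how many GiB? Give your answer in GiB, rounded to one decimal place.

64 GB × 1,000,000,000 bytes/GB = 64,000,000,000 bytes
1 GiB = 2^30 bytes = 1,073,741,824 bytes
64,000,000,000 / 1,073,741,824 = 59.6 GiB

59.6 GiB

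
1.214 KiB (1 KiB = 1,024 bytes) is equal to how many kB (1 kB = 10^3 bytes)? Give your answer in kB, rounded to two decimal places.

1.24 kB

1.214 KiB = 1.214 × 2^10 bytes = 1,243.136 bytes
1 kB = 10^3 bytes = 1,000 bytes
1,243.136 / 1,000 = 1.24 kB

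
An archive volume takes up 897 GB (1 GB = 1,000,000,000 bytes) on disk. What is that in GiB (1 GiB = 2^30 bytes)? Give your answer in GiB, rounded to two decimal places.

835.40 GiB

897 GB × 1,000,000,000 bytes/GB = 897,000,000,000 bytes
1 GiB = 1,073,741,824 bytes
897,000,000,000 / 1,073,741,824 = 835.40 GiB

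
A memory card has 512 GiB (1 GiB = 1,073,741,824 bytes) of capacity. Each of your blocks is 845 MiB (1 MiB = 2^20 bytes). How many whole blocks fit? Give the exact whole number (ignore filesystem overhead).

620

Capacity: 512 GiB = 549,755,813,888 bytes
Per item: 845 MiB = 886,046,720 bytes
⌊549,755,813,888 / 886,046,720⌋ = 620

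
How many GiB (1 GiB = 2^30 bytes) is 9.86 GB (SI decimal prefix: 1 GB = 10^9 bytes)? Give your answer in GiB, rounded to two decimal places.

9.18 GiB

9.86 GB = 9.86 × 10^9 bytes = 9,860,000,000 bytes
1 GiB = 1,073,741,824 bytes
9,860,000,000 / 1,073,741,824 = 9.18 GiB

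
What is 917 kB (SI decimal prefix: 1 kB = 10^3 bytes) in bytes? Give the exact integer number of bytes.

917,000 bytes

917 × 1,000 = 917,000 bytes  (1 kB = 10^3 bytes)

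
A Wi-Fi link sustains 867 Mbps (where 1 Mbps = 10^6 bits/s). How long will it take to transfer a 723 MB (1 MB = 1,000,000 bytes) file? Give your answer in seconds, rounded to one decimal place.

723 MB = 723,000,000 bytes = 5,784,000,000 bits
867 Mbps = 867,000,000 bits/s
time = 5,784,000,000 / 867,000,000 = 6.7 s

6.7 seconds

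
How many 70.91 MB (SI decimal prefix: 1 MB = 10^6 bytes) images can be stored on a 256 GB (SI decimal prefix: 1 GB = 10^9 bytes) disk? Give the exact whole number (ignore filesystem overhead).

Capacity: 256 GB = 256,000,000,000 bytes
Per item: 70.91 MB = 70,910,000 bytes
⌊256,000,000,000 / 70,910,000⌋ = 3,610

3,610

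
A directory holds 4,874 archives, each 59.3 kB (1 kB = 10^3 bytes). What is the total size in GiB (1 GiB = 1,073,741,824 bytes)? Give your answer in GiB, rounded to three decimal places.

0.269 GiB

Total = 4,874 × 59.3 kB = 289028.2 kB
= 289028.2 × 1,000 bytes = 289,028,200 bytes
1 GiB = 1,073,741,824 bytes
289,028,200 / 1,073,741,824 = 0.269 GiB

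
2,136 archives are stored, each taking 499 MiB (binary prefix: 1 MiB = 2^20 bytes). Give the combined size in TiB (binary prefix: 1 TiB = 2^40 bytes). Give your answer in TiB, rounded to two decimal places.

Total = 2,136 × 499 MiB = 1,065,864 MiB
= 1,065,864 × 1,048,576 bytes = 1,117,639,409,664 bytes
1 TiB = 1,099,511,627,776 bytes
1,117,639,409,664 / 1,099,511,627,776 = 1.02 TiB

1.02 TiB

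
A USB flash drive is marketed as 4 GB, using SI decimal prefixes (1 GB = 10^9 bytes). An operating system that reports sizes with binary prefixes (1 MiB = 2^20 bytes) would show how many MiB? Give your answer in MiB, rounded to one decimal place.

3,814.7 MiB

4 GB × 1,000,000,000 bytes/GB = 4,000,000,000 bytes
1 MiB = 1,048,576 bytes
4,000,000,000 / 1,048,576 = 3,814.7 MiB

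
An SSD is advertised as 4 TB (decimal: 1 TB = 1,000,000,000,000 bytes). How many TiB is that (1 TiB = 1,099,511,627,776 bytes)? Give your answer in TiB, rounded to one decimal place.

4 TB = 4 × 10^12 bytes = 4,000,000,000,000 bytes
1 TiB = 1,099,511,627,776 bytes
4,000,000,000,000 / 1,099,511,627,776 = 3.6 TiB

3.6 TiB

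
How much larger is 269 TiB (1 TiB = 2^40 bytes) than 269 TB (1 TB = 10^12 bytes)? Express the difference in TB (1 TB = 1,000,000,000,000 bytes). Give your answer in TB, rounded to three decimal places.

269 TiB = 269 × 1,099,511,627,776 = 295,768,627,871,744 bytes
269 TB = 269 × 1,000,000,000,000 = 269,000,000,000,000 bytes
difference = 26,768,627,871,744 bytes
26,768,627,871,744 / 1,000,000,000,000 = 26.769 TB

26.769 TB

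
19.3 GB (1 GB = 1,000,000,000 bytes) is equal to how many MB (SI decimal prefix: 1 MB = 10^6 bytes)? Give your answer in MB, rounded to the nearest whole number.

19,300 MB

19.3 GB = 19.3 × 10^9 bytes = 19,300,000,000 bytes
1 MB = 10^6 bytes = 1,000,000 bytes
19,300,000,000 / 1,000,000 = 19,300 MB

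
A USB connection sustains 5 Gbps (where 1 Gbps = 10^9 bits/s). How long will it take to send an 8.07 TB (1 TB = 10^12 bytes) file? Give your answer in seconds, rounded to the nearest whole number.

8.07 TB = 8,070,000,000,000 bytes = 64,560,000,000,000 bits
5 Gbps = 5,000,000,000 bits/s
time = 64,560,000,000,000 / 5,000,000,000 = 12,912 s

12,912 seconds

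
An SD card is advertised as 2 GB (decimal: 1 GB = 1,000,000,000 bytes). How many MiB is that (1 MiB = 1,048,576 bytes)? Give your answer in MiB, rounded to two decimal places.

2 GB × 1,000,000,000 bytes/GB = 2,000,000,000 bytes
1 MiB = 2^20 bytes = 1,048,576 bytes
2,000,000,000 / 1,048,576 = 1,907.35 MiB

1,907.35 MiB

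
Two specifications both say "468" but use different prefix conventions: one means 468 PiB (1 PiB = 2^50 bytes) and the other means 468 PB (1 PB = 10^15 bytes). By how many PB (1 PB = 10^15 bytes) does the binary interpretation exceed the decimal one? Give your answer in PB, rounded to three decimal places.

468 PiB = 468 × 1,125,899,906,842,624 = 526,921,156,402,348,032 bytes
468 PB = 468 × 1,000,000,000,000,000 = 468,000,000,000,000,000 bytes
difference = 58,921,156,402,348,032 bytes
58,921,156,402,348,032 / 1,000,000,000,000,000 = 58.921 PB

58.921 PB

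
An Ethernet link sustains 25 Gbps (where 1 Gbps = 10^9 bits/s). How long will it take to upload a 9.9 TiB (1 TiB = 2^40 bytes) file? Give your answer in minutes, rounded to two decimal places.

9.9 TiB = 10,885,165,114,982.4 bytes = 87,081,320,919,859.2 bits
25 Gbps = 25,000,000,000 bits/s
time = 87,081,320,919,859.2 / 25,000,000,000 = 3,483.253 s
3,483.253 s / 60 = 58.05 minutes

58.05 minutes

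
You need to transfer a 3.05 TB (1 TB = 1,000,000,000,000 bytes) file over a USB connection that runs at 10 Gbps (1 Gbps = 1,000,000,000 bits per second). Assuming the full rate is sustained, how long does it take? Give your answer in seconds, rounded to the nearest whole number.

3.05 TB = 3,050,000,000,000 bytes = 24,400,000,000,000 bits
10 Gbps = 10,000,000,000 bits/s
time = 24,400,000,000,000 / 10,000,000,000 = 2,440 s

2,440 seconds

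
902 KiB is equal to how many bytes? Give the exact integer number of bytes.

923,648 bytes

902 × 1,024 = 923,648 bytes  (1 KiB = 2^10 bytes)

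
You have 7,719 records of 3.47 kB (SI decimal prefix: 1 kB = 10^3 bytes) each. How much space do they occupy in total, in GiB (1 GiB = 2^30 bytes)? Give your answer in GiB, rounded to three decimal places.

0.025 GiB

Total = 7,719 × 3.47 kB = 26784.93 kB
= 26784.93 × 1,000 bytes = 26,784,930 bytes
1 GiB = 1,073,741,824 bytes
26,784,930 / 1,073,741,824 = 0.025 GiB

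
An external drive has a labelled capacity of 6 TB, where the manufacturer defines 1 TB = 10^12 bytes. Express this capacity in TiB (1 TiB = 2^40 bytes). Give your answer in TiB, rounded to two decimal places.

5.46 TiB

6 TB = 6 × 10^12 bytes = 6,000,000,000,000 bytes
1 TiB = 2^40 bytes = 1,099,511,627,776 bytes
6,000,000,000,000 / 1,099,511,627,776 = 5.46 TiB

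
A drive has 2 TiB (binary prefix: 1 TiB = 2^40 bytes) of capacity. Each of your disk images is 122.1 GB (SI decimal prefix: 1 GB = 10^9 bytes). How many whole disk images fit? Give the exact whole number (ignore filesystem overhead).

18

Capacity: 2 TiB = 2,199,023,255,552 bytes
Per item: 122.1 GB = 122,100,000,000 bytes
⌊2,199,023,255,552 / 122,100,000,000⌋ = 18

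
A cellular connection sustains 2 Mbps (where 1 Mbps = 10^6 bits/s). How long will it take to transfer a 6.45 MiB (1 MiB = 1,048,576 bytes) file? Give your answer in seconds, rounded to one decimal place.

6.45 MiB = 6,763,315.2 bytes = 54,106,521.6 bits
2 Mbps = 2,000,000 bits/s
time = 54,106,521.6 / 2,000,000 = 27.1 s

27.1 seconds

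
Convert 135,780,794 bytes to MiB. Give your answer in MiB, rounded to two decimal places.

129.49 MiB

135,780,794 bytes given.
1 MiB = 1,048,576 bytes
135,780,794 / 1,048,576 = 129.49 MiB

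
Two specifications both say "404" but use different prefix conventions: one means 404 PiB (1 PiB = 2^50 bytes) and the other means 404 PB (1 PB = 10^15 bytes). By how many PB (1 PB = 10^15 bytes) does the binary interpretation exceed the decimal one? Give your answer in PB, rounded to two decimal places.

50.86 PB

404 PiB = 404 × 1,125,899,906,842,624 = 454,863,562,364,420,096 bytes
404 PB = 404 × 1,000,000,000,000,000 = 404,000,000,000,000,000 bytes
difference = 50,863,562,364,420,096 bytes
50,863,562,364,420,096 / 1,000,000,000,000,000 = 50.86 PB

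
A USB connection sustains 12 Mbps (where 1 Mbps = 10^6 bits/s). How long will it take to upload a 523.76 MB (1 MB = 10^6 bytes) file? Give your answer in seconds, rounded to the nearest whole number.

349 seconds

523.76 MB = 523,760,000 bytes = 4,190,080,000 bits
12 Mbps = 12,000,000 bits/s
time = 4,190,080,000 / 12,000,000 = 349 s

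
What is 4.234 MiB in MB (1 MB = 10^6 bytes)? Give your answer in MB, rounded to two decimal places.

4.234 MiB = 4.234 × 2^20 bytes = 4,439,670.784 bytes
1 MB = 10^6 bytes = 1,000,000 bytes
4,439,670.784 / 1,000,000 = 4.44 MB

4.44 MB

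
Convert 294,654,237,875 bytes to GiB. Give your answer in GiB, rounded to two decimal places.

294,654,237,875 bytes given.
1 GiB = 2^30 bytes = 1,073,741,824 bytes
294,654,237,875 / 1,073,741,824 = 274.42 GiB

274.42 GiB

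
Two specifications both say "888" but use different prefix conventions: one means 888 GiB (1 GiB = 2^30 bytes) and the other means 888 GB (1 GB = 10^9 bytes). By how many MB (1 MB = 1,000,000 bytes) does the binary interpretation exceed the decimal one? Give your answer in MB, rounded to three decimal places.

888 GiB = 888 × 1,073,741,824 = 953,482,739,712 bytes
888 GB = 888 × 1,000,000,000 = 888,000,000,000 bytes
difference = 65,482,739,712 bytes
65,482,739,712 / 1,000,000 = 65,482.740 MB

65,482.740 MB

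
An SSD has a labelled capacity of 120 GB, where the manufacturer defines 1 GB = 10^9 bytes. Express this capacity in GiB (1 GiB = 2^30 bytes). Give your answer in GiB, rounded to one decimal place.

111.8 GiB

120 GB = 120 × 10^9 bytes = 120,000,000,000 bytes
1 GiB = 2^30 bytes = 1,073,741,824 bytes
120,000,000,000 / 1,073,741,824 = 111.8 GiB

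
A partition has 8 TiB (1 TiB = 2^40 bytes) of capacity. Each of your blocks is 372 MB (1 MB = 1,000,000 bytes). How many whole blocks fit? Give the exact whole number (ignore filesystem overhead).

Capacity: 8 TiB = 8,796,093,022,208 bytes
Per item: 372 MB = 372,000,000 bytes
⌊8,796,093,022,208 / 372,000,000⌋ = 23,645

23,645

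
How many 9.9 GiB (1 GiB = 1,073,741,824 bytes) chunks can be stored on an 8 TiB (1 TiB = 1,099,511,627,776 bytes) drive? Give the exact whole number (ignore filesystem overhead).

827

Capacity: 8 TiB = 8,796,093,022,208 bytes
Per item: 9.9 GiB = 10,630,044,057.6 bytes
⌊8,796,093,022,208 / 10,630,044,057.6⌋ = 827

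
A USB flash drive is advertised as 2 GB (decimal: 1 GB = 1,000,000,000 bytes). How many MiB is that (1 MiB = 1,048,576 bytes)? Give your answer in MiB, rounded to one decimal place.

1,907.3 MiB

2 GB = 2 × 10^9 bytes = 2,000,000,000 bytes
1 MiB = 1,048,576 bytes
2,000,000,000 / 1,048,576 = 1,907.3 MiB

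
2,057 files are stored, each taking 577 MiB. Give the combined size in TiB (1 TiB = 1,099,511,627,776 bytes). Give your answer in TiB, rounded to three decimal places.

Total = 2,057 × 577 MiB = 1,186,889 MiB
= 1,186,889 × 1,048,576 bytes = 1,244,543,320,064 bytes
1 TiB = 1,099,511,627,776 bytes
1,244,543,320,064 / 1,099,511,627,776 = 1.132 TiB

1.132 TiB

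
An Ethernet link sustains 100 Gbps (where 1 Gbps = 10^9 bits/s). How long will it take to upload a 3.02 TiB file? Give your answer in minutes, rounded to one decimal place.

4.4 minutes

3.02 TiB = 3,320,525,115,883.52 bytes = 26,564,200,927,068.16 bits
100 Gbps = 100,000,000,000 bits/s
time = 26,564,200,927,068.16 / 100,000,000,000 = 265.64 s
265.64 s / 60 = 4.4 minutes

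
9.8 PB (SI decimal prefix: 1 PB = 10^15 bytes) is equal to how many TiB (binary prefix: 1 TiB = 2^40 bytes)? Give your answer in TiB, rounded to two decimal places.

9.8 PB = 9.8 × 10^15 bytes = 9,800,000,000,000,000 bytes
1 TiB = 2^40 bytes = 1,099,511,627,776 bytes
9,800,000,000,000,000 / 1,099,511,627,776 = 8,913.05 TiB

8,913.05 TiB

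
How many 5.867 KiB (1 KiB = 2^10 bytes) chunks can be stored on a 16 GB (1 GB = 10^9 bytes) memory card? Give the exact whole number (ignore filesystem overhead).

Capacity: 16 GB = 16,000,000,000 bytes
Per item: 5.867 KiB = 6,007.808 bytes
⌊16,000,000,000 / 6,007.808⌋ = 2,663,200

2,663,200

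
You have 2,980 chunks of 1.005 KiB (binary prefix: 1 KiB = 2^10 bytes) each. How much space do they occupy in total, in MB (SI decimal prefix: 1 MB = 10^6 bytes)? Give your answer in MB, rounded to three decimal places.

3.067 MB

Total = 2,980 × 1.005 KiB = 2994.9 KiB
= 2994.9 × 1,024 bytes = 3,066,777.6 bytes
1 MB = 1,000,000 bytes
3,066,777.6 / 1,000,000 = 3.067 MB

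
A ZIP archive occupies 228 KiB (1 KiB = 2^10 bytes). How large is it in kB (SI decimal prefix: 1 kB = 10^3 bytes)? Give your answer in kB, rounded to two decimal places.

228 KiB = 228 × 2^10 bytes = 233,472 bytes
1 kB = 1,000 bytes
233,472 / 1,000 = 233.47 kB

233.47 kB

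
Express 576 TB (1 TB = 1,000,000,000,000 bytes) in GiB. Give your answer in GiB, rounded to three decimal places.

536,441.803 GiB

576 TB = 576 × 10^12 bytes = 576,000,000,000,000 bytes
1 GiB = 1,073,741,824 bytes
576,000,000,000,000 / 1,073,741,824 = 536,441.803 GiB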